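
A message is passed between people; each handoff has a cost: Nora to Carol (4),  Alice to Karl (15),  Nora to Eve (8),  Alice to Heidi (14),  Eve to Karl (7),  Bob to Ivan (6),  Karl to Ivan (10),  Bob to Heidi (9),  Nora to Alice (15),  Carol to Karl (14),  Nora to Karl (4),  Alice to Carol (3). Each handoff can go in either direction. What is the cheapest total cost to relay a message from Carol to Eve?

12

Checking several routes:
Carol-Karl-Nora-Eve: 14 + 4 + 8 = 26
Carol-Nora-Eve: 4 + 8 = 12
Carol-Nora-Karl-Eve: 4 + 4 + 7 = 15
Carol-Alice-Karl-Eve: 3 + 15 + 7 = 25
Carol-Karl-Eve: 14 + 7 = 21
Carol-Alice-Nora-Eve: 3 + 15 + 8 = 26
Shortest: 12.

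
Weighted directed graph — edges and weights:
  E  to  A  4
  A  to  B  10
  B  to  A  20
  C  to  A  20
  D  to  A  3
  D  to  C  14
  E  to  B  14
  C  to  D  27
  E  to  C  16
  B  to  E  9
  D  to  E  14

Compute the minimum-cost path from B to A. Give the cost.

13

Candidate routes:
B → A: 20
B → E → C → D → A: 9 + 16 + 27 + 3 = 55
B → E → A: 9 + 4 = 13
B → E → C → A: 9 + 16 + 20 = 45
Best route has total 13.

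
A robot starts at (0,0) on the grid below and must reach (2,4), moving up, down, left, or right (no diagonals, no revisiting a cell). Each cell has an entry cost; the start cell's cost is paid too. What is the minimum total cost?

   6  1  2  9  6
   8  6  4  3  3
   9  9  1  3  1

18

One optimal route is [0,0] -> [0,1] -> [0,2] -> [1,2] -> [2,2] -> [2,3] -> [2,4].
Its cost is 6 + 1 + 2 + 4 + 1 + 3 + 1 = 18.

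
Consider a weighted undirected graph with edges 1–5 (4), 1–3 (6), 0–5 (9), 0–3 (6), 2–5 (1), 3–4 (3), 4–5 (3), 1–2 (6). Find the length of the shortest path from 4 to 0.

9

Comparing a few candidate routes:
4 -> 5 -> 0: 3 + 9 = 12
4 -> 5 -> 1 -> 3 -> 0: 3 + 4 + 6 + 6 = 19
4 -> 3 -> 0: 3 + 6 = 9
Shortest: 9.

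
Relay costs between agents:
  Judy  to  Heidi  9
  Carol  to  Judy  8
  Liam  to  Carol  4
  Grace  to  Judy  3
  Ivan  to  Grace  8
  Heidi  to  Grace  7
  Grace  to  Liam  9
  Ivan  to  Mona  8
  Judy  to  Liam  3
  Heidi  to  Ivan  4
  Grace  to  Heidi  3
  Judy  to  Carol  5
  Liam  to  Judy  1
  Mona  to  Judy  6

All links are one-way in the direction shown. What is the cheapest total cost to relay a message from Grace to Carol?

8

Checking several routes:
Grace→Judy→Carol: 3 + 5 = 8
Grace→Liam→Carol: 9 + 4 = 13
Grace→Judy→Liam→Carol: 3 + 3 + 4 = 10
Best route has total 8.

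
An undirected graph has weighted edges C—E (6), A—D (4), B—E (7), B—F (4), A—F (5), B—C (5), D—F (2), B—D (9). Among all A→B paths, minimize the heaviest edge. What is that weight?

Candidate routes:
A -> D -> F -> B: max(4, 2, 4) = 4
A -> D -> B: max(4, 9) = 9
A -> F -> B: max(5, 4) = 5
A -> F -> D -> B: max(5, 2, 9) = 9
Smallest bottleneck: 4.

4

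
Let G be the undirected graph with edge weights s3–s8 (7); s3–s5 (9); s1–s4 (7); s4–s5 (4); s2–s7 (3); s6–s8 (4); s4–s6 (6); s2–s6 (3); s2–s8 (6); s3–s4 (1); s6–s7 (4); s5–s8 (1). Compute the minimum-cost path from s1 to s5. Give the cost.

Some routes from s1 to s5:
s1-s4-s5: 7 + 4 = 11
s1-s4-s3-s8-s5: 7 + 1 + 7 + 1 = 16
s1-s4-s3-s5: 7 + 1 + 9 = 17
Shortest: 11.

11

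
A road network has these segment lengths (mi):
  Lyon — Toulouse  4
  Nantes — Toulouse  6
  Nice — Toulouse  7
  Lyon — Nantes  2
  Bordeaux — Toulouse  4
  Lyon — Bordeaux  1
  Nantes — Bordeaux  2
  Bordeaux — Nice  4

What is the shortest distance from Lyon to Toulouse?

Comparing a few candidate routes:
Lyon -> Nantes -> Toulouse: 2 + 6 = 8
Lyon -> Nantes -> Bordeaux -> Toulouse: 2 + 2 + 4 = 8
Lyon -> Bordeaux -> Toulouse: 1 + 4 = 5
Lyon -> Toulouse: 4
The minimum is 4 mi.

4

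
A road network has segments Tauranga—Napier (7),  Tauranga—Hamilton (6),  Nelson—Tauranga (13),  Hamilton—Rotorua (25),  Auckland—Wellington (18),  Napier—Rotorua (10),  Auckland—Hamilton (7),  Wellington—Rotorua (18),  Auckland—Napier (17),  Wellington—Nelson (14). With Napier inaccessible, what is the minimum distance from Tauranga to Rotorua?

31

Paths from Tauranga to Rotorua avoiding Napier:
Tauranga-Hamilton-Auckland-Wellington-Rotorua: 6 + 7 + 18 + 18 = 49
Tauranga-Hamilton-Rotorua: 6 + 25 = 31
Tauranga-Nelson-Wellington-Rotorua: 13 + 14 + 18 = 45
Tauranga-Nelson-Wellington-Auckland-Hamilton-Rotorua: 13 + 14 + 18 + 7 + 25 = 77
Shortest: 31 km.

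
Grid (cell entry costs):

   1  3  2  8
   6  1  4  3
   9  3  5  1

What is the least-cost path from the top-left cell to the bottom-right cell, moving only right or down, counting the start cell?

Best path: (0,0) → (0,1) → (1,1) → (1,2) → (1,3) → (2,3)
Cost: 1 + 3 + 1 + 4 + 3 + 1 = 13
For comparison, the top-then-right route costs 18.

13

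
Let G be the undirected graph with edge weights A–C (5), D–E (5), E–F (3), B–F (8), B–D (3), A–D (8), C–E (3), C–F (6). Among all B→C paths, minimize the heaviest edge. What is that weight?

Paths from B to C:
B - F - E - D - A - C: max(8, 3, 5, 8, 5) = 8
B - D - E - F - C: max(3, 5, 3, 6) = 6
B - F - E - C: max(8, 3, 3) = 8
B - F - C: max(8, 6) = 8
B - D - A - C: max(3, 8, 5) = 8
B - D - E - C: max(3, 5, 3) = 5
The minimum achievable maximum is 5.

5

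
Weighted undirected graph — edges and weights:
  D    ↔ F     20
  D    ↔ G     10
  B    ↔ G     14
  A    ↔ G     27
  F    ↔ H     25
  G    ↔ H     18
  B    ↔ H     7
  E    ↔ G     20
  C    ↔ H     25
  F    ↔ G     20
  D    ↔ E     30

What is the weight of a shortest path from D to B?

24

A few of the D→B routes:
D-G-B: 10 + 14 = 24
D-G-F-H-B: 10 + 20 + 25 + 7 = 62
D-F-G-B: 20 + 20 + 14 = 54
D-F-H-B: 20 + 25 + 7 = 52
D-G-H-B: 10 + 18 + 7 = 35
Best route has total 24.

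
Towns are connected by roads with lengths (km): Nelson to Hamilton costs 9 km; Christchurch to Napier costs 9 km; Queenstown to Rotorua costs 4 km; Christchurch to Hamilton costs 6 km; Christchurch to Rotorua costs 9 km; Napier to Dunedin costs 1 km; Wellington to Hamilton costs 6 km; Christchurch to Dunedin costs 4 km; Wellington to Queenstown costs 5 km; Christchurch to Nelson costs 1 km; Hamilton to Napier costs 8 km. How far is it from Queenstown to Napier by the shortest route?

18

Some routes from Queenstown to Napier:
Queenstown-Wellington-Hamilton-Christchurch-Dunedin-Napier: 5 + 6 + 6 + 4 + 1 = 22
Queenstown-Rotorua-Christchurch-Dunedin-Napier: 4 + 9 + 4 + 1 = 18
Queenstown-Wellington-Hamilton-Napier: 5 + 6 + 8 = 19
Queenstown-Rotorua-Christchurch-Napier: 4 + 9 + 9 = 22
Shortest: 18 km.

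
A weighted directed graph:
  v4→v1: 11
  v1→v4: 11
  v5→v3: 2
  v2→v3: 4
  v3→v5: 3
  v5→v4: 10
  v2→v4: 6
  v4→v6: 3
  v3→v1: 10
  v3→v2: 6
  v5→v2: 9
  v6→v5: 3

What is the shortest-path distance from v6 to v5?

Candidate routes:
v6-v5: 3
Shortest: 3.

3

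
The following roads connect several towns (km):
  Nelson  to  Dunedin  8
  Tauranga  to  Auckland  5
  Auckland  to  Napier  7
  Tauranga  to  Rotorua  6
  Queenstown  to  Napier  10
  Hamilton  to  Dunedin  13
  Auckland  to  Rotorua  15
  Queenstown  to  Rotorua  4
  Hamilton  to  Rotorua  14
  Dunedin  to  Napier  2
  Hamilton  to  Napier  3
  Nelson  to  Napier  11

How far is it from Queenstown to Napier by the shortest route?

10

Candidate routes:
Queenstown → Rotorua → Hamilton → Dunedin → Nelson → Napier: 4 + 14 + 13 + 8 + 11 = 50
Queenstown → Rotorua → Tauranga → Auckland → Napier: 4 + 6 + 5 + 7 = 22
Queenstown → Napier: 10
Queenstown → Rotorua → Hamilton → Dunedin → Napier: 4 + 14 + 13 + 2 = 33
Queenstown → Rotorua → Hamilton → Napier: 4 + 14 + 3 = 21
Queenstown → Rotorua → Auckland → Napier: 4 + 15 + 7 = 26
The minimum is 10 km.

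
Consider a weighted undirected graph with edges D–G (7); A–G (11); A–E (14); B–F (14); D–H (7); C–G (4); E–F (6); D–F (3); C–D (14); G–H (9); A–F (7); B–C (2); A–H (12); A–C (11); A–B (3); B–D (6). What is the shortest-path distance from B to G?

Some routes from B to G:
B-C-G: 2 + 4 = 6
B-A-G: 3 + 11 = 14
B-D-G: 6 + 7 = 13
Shortest: 6.

6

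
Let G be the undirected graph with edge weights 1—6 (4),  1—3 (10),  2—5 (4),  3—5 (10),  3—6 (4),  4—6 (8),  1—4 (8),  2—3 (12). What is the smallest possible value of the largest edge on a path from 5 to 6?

Some routes from 5 to 6:
5→3→1→6: max(10, 10, 4) = 10
5→3→1→4→6: max(10, 10, 8, 8) = 10
5→3→6: max(10, 4) = 10
5→2→3→1→4→6: max(4, 12, 10, 8, 8) = 12
Best route has worst link 10.

10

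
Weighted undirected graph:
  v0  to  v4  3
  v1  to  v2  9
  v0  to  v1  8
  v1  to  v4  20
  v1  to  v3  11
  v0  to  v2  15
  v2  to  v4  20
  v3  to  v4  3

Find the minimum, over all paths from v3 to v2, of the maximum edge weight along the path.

A few of the v3→v2 routes:
v3 -> v4 -> v2: max(3, 20) = 20
v3 -> v4 -> v0 -> v1 -> v2: max(3, 3, 8, 9) = 9
v3 -> v1 -> v2: max(11, 9) = 11
v3 -> v4 -> v0 -> v2: max(3, 3, 15) = 15
v3 -> v1 -> v0 -> v2: max(11, 8, 15) = 15
The minimum achievable maximum is 9.

9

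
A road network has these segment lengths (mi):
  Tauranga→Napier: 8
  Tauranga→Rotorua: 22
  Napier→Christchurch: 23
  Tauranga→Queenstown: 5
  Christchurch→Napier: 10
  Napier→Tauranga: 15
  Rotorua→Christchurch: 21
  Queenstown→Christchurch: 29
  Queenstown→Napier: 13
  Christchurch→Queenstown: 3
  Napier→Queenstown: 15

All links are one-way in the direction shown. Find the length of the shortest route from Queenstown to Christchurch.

29

Routes from Queenstown to Christchurch:
Queenstown - Napier - Tauranga - Rotorua - Christchurch: 13 + 15 + 22 + 21 = 71
Queenstown - Napier - Christchurch: 13 + 23 = 36
Queenstown - Christchurch: 29
Best route has total 29 mi.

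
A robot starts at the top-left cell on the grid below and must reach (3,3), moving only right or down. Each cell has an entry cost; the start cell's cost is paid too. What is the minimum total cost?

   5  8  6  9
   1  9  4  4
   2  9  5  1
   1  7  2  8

26

Best path: [0,0] [1,0] [2,0] [3,0] [3,1] [3,2] [3,3]
Cost: 5 + 1 + 2 + 1 + 7 + 2 + 8 = 26
For comparison, the top-then-right route costs 41.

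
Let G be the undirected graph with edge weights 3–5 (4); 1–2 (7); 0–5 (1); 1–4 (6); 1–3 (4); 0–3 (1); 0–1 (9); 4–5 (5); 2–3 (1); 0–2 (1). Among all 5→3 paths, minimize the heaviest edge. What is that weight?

A few of the 5→3 routes:
5-3: max(4) = 4
5-0-2-3: max(1, 1, 1) = 1
5-0-3: max(1, 1) = 1
Smallest bottleneck: 1.

1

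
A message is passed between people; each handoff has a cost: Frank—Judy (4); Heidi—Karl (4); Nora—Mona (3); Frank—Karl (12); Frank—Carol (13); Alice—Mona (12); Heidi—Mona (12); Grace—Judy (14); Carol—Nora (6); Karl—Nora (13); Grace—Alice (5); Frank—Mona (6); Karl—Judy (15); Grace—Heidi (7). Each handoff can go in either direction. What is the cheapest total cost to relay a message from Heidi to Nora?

A few of the Heidi→Nora routes:
Heidi→Grace→Alice→Mona→Nora: 7 + 5 + 12 + 3 = 27
Heidi→Grace→Judy→Frank→Mona→Nora: 7 + 14 + 4 + 6 + 3 = 34
Heidi→Karl→Nora: 4 + 13 = 17
Heidi→Karl→Judy→Frank→Mona→Nora: 4 + 15 + 4 + 6 + 3 = 32
Heidi→Karl→Frank→Mona→Nora: 4 + 12 + 6 + 3 = 25
Heidi→Mona→Nora: 12 + 3 = 15
The minimum is 15.

15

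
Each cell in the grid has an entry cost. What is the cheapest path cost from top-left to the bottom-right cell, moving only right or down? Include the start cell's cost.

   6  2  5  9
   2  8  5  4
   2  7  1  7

One optimal route is [0,0] → [1,0] → [2,0] → [2,1] → [2,2] → [2,3].
Its cost is 6 + 2 + 2 + 7 + 1 + 7 = 25.
(Top row then right column would cost 33.)

25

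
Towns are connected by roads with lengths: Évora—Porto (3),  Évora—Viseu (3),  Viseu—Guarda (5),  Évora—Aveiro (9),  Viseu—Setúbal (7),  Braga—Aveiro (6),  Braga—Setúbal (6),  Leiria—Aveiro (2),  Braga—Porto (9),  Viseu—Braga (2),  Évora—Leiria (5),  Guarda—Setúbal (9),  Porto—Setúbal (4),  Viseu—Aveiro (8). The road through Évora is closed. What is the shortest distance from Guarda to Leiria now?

15

Checking several routes:
Guarda → Setúbal → Braga → Aveiro → Leiria: 9 + 6 + 6 + 2 = 23
Guarda → Setúbal → Viseu → Braga → Aveiro → Leiria: 9 + 7 + 2 + 6 + 2 = 26
Guarda → Viseu → Braga → Aveiro → Leiria: 5 + 2 + 6 + 2 = 15
Guarda → Viseu → Aveiro → Leiria: 5 + 8 + 2 = 15
Best route has total 15.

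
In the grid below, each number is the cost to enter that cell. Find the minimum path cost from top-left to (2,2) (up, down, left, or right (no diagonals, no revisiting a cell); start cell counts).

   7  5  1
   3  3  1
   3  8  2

Best path: [0,0] [0,1] [0,2] [1,2] [2,2]
Cost: 7 + 5 + 1 + 1 + 2 = 16

16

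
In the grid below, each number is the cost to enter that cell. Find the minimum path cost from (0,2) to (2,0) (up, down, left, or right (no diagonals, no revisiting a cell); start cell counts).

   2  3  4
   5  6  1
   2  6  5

Best path: (0,2)→(0,1)→(0,0)→(1,0)→(2,0)
Cost: 4 + 3 + 2 + 5 + 2 = 16

16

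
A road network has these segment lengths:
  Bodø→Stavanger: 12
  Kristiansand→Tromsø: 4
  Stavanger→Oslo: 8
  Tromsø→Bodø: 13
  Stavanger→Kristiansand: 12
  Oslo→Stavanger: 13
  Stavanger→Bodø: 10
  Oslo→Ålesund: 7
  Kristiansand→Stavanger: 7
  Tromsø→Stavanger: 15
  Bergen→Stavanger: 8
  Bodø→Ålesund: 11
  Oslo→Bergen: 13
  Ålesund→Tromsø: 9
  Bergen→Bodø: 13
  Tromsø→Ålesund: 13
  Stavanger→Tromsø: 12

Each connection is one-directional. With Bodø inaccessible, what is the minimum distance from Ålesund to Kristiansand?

Paths from Ålesund to Kristiansand avoiding Bodø:
Ålesund -> Tromsø -> Stavanger -> Kristiansand: 9 + 15 + 12 = 36
The minimum is 36.

36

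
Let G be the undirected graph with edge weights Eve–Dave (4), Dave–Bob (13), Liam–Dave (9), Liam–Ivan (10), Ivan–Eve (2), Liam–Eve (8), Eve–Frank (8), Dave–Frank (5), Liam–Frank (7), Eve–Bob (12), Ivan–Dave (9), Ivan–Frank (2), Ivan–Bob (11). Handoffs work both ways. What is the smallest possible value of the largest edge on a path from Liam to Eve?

A few of the Liam→Eve routes:
Liam-Frank-Dave-Ivan-Eve: max(7, 5, 9, 2) = 9
Liam-Frank-Dave-Eve: max(7, 5, 4) = 7
Liam-Frank-Eve: max(7, 8) = 8
Liam-Frank-Ivan-Dave-Eve: max(7, 2, 9, 4) = 9
Liam-Frank-Ivan-Eve: max(7, 2, 2) = 7
Liam-Eve: max(8) = 8
Smallest bottleneck: 7.

7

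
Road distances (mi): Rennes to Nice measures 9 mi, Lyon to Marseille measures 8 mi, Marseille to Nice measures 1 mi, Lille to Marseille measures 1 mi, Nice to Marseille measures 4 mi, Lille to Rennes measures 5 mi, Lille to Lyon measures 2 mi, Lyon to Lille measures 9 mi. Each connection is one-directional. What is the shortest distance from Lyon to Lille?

9

Candidate routes:
Lyon-Lille: 9
Best route has total 9 mi.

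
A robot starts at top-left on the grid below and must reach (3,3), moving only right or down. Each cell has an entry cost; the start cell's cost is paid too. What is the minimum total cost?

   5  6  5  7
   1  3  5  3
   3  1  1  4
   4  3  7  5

20

One optimal route is r0c0→r1c0→r1c1→r2c1→r2c2→r2c3→r3c3.
Its cost is 5 + 1 + 3 + 1 + 1 + 4 + 5 = 20.
(Top row then right column would cost 35.)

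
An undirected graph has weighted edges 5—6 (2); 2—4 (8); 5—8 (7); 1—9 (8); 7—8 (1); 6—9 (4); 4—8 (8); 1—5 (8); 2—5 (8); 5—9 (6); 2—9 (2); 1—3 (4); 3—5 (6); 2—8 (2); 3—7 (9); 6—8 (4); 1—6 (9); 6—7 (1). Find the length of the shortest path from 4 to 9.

10

Comparing a few candidate routes:
4-2-9: 8 + 2 = 10
4-2-8-6-9: 8 + 2 + 4 + 4 = 18
4-8-7-6-9: 8 + 1 + 1 + 4 = 14
4-8-2-9: 8 + 2 + 2 = 12
4-2-8-7-6-9: 8 + 2 + 1 + 1 + 4 = 16
4-8-6-9: 8 + 4 + 4 = 16
Shortest: 10.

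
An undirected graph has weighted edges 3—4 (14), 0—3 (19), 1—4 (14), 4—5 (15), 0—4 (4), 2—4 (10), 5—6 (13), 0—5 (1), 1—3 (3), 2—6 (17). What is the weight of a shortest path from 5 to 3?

19

A few of the 5→3 routes:
5-0-3: 1 + 19 = 20
5-4-3: 15 + 14 = 29
5-0-4-1-3: 1 + 4 + 14 + 3 = 22
5-0-4-3: 1 + 4 + 14 = 19
5-4-1-3: 15 + 14 + 3 = 32
5-4-0-3: 15 + 4 + 19 = 38
Best route has total 19.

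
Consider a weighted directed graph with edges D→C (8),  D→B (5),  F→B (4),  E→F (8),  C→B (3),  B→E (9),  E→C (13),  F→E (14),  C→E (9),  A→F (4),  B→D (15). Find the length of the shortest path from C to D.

Candidate routes:
C - E - F - B - D: 9 + 8 + 4 + 15 = 36
C - B - D: 3 + 15 = 18
Shortest: 18.

18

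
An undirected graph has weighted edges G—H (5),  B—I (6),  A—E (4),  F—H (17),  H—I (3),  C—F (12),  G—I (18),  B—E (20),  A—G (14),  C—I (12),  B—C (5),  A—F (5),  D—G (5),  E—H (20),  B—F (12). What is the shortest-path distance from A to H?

Some routes from A to H:
A -> F -> H: 5 + 17 = 22
A -> F -> C -> B -> I -> H: 5 + 12 + 5 + 6 + 3 = 31
A -> G -> H: 14 + 5 = 19
A -> E -> H: 4 + 20 = 24
A -> F -> B -> I -> H: 5 + 12 + 6 + 3 = 26
The minimum is 19.

19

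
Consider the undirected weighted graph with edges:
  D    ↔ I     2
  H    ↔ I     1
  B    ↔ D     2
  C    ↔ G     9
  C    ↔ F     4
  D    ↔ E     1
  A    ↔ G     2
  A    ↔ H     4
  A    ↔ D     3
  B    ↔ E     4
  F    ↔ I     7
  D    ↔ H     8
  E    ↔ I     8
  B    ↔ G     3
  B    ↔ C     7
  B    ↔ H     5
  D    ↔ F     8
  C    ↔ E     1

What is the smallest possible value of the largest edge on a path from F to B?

Some routes from F to B:
F → C → E → D → B: max(4, 1, 1, 2) = 4
F → C → E → D → I → H → A → G → B: max(4, 1, 1, 2, 1, 4, 2, 3) = 4
F → C → E → B: max(4, 1, 4) = 4
Best route has worst link 4.

4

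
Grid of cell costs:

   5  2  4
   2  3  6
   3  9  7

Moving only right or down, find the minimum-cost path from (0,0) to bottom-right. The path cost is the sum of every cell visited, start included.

Best path: r0c0 → r0c1 → r1c1 → r1c2 → r2c2
Cost: 5 + 2 + 3 + 6 + 7 = 23
For comparison, the top-then-right route costs 24.

23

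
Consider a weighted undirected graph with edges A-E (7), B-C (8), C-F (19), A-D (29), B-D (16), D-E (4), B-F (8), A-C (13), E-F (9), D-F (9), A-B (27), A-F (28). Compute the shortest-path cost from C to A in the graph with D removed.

13

A few of the C→A routes:
C-F-E-A: 19 + 9 + 7 = 35
C-A: 13
C-F-A: 19 + 28 = 47
C-B-F-A: 8 + 8 + 28 = 44
C-B-A: 8 + 27 = 35
C-B-F-E-A: 8 + 8 + 9 + 7 = 32
Shortest: 13.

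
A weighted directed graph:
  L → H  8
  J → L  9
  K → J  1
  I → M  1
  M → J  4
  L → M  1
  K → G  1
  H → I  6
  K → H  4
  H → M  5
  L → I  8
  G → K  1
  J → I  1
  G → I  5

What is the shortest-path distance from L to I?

A few of the L→I routes:
L→M→J→I: 1 + 4 + 1 = 6
L→I: 8
L→H→I: 8 + 6 = 14
Best route has total 6.

6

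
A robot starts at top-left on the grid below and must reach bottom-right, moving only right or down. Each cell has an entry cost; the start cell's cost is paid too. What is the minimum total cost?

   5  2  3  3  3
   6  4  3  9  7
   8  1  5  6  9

Cheapest: r0c0 -> r0c1 -> r0c2 -> r0c3 -> r0c4 -> r1c4 -> r2c4
  5 + 2 + 3 + 3 + 3 + 7 + 9 = 32

32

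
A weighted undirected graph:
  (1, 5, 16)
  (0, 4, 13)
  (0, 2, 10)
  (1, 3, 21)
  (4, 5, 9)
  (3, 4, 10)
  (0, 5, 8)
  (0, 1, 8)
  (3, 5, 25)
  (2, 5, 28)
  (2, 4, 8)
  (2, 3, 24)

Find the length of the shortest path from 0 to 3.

Checking several routes:
0→2→4→3: 10 + 8 + 10 = 28
0→5→4→3: 8 + 9 + 10 = 27
0→1→3: 8 + 21 = 29
0→4→3: 13 + 10 = 23
Best route has total 23.

23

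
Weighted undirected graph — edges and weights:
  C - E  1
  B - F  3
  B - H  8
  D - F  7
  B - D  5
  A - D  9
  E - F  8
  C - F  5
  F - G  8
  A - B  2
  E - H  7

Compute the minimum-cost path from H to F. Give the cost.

11

Paths from H to F:
H-E-F: 7 + 8 = 15
H-B-A-D-F: 8 + 2 + 9 + 7 = 26
H-B-F: 8 + 3 = 11
H-B-D-F: 8 + 5 + 7 = 20
H-E-C-F: 7 + 1 + 5 = 13
The minimum is 11.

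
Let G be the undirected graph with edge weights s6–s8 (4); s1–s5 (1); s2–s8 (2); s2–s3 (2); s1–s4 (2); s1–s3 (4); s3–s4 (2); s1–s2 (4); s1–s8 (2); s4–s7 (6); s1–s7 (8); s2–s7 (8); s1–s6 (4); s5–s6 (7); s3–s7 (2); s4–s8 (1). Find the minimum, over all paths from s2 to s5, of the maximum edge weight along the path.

2

Some routes from s2 to s5:
s2 - s3 - s4 - s1 - s5: max(2, 2, 2, 1) = 2
s2 - s8 - s1 - s5: max(2, 2, 1) = 2
s2 - s8 - s4 - s1 - s5: max(2, 1, 2, 1) = 2
s2 - s3 - s4 - s8 - s1 - s5: max(2, 2, 1, 2, 1) = 2
Smallest bottleneck: 2.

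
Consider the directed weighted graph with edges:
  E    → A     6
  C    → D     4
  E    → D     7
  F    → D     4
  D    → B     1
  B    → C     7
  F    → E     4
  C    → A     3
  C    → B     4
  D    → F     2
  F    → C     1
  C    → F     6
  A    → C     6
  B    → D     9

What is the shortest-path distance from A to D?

10

Routes from A to D:
A→C→B→D: 6 + 4 + 9 = 19
A→C→D: 6 + 4 = 10
A→C→F→E→D: 6 + 6 + 4 + 7 = 23
A→C→F→D: 6 + 6 + 4 = 16
The minimum is 10.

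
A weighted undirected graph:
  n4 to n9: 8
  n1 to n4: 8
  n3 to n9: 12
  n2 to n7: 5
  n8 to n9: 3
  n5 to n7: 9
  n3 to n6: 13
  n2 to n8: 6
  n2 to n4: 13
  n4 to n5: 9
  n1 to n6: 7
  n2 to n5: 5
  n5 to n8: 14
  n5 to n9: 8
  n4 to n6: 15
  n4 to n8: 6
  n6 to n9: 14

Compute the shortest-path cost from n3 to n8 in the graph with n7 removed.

Some routes from n3 to n8 avoiding n7:
n3 -> n6 -> n9 -> n8: 13 + 14 + 3 = 30
n3 -> n9 -> n8: 12 + 3 = 15
n3 -> n9 -> n5 -> n2 -> n8: 12 + 8 + 5 + 6 = 31
n3 -> n9 -> n4 -> n8: 12 + 8 + 6 = 26
n3 -> n6 -> n4 -> n8: 13 + 15 + 6 = 34
Best route has total 15.

15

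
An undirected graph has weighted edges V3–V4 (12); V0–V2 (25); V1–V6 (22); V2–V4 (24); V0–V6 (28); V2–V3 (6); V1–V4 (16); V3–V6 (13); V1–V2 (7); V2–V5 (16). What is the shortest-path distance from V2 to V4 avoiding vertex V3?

23

Paths from V2 to V4 avoiding V3:
V2→V0→V6→V1→V4: 25 + 28 + 22 + 16 = 91
V2→V4: 24
V2→V1→V4: 7 + 16 = 23
Best route has total 23.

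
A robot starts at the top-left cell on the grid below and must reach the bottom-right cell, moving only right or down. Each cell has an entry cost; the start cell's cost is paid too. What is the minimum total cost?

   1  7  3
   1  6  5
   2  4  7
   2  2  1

9

Best path: [0,0] -> [1,0] -> [2,0] -> [3,0] -> [3,1] -> [3,2]
Cost: 1 + 1 + 2 + 2 + 2 + 1 = 9
For comparison, the top-then-right route costs 24.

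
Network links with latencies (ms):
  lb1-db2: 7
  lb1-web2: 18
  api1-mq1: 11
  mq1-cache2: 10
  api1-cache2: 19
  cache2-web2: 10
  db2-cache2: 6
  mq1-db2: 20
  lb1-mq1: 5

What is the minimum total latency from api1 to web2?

29

A few of the api1→web2 routes:
api1→cache2→web2: 19 + 10 = 29
api1→mq1→cache2→web2: 11 + 10 + 10 = 31
api1→mq1→lb1→web2: 11 + 5 + 18 = 34
The minimum is 29 ms.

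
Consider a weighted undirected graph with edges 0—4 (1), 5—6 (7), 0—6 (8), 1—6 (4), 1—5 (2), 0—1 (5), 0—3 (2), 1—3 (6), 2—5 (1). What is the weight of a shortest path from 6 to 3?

10

Comparing a few candidate routes:
6 -> 0 -> 3: 8 + 2 = 10
6 -> 1 -> 0 -> 3: 4 + 5 + 2 = 11
6 -> 5 -> 1 -> 3: 7 + 2 + 6 = 15
6 -> 1 -> 3: 4 + 6 = 10
The minimum is 10.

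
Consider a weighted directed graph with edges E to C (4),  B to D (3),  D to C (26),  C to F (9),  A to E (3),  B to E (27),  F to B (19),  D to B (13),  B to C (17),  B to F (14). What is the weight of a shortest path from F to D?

22

Routes from F to D:
F -> B -> D: 19 + 3 = 22
Best route has total 22.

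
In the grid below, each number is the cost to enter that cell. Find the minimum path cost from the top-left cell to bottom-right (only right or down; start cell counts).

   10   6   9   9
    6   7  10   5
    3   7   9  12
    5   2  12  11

49

Cheapest: r0c0→r1c0→r2c0→r3c0→r3c1→r3c2→r3c3
  10 + 6 + 3 + 5 + 2 + 12 + 11 = 49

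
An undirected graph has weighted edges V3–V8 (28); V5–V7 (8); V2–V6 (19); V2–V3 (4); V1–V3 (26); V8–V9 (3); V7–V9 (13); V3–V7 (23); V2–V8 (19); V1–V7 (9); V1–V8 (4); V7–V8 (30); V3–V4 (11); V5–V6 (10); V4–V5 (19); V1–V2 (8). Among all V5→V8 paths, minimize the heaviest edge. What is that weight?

9

Some routes from V5 to V8:
V5-V6-V2-V8: max(10, 19, 19) = 19
V5-V6-V2-V1-V8: max(10, 19, 8, 4) = 19
V5-V4-V3-V2-V1-V8: max(19, 11, 4, 8, 4) = 19
V5-V7-V1-V8: max(8, 9, 4) = 9
V5-V7-V9-V8: max(8, 13, 3) = 13
V5-V6-V2-V1-V7-V9-V8: max(10, 19, 8, 9, 13, 3) = 19
Best route has worst link 9.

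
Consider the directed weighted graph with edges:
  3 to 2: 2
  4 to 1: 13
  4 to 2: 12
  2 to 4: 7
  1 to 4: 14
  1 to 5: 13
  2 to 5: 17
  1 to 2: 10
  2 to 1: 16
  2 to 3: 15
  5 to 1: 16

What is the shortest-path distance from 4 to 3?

Candidate routes:
4 - 1 - 2 - 3: 13 + 10 + 15 = 38
4 - 2 - 3: 12 + 15 = 27
Shortest: 27.

27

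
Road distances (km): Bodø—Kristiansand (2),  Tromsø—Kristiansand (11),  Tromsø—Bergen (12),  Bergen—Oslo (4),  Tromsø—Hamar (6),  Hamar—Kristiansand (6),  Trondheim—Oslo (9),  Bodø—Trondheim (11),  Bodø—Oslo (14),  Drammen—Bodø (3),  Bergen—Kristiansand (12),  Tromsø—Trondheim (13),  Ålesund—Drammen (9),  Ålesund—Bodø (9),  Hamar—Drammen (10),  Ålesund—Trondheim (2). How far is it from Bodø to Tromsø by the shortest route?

Some routes from Bodø to Tromsø:
Bodø -> Ålesund -> Trondheim -> Tromsø: 9 + 2 + 13 = 24
Bodø -> Drammen -> Hamar -> Tromsø: 3 + 10 + 6 = 19
Bodø -> Kristiansand -> Hamar -> Tromsø: 2 + 6 + 6 = 14
Bodø -> Kristiansand -> Tromsø: 2 + 11 = 13
Shortest: 13 km.

13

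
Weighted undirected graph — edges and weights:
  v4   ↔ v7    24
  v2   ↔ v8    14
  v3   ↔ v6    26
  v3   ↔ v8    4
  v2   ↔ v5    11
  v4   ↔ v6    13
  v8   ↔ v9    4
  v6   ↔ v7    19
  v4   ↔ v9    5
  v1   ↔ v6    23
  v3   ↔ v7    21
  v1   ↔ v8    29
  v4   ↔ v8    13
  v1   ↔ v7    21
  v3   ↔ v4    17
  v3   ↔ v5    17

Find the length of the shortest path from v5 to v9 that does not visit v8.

39

Some routes from v5 to v9 avoiding v8:
v5-v3-v7-v6-v4-v9: 17 + 21 + 19 + 13 + 5 = 75
v5-v3-v6-v7-v4-v9: 17 + 26 + 19 + 24 + 5 = 91
v5-v3-v7-v4-v9: 17 + 21 + 24 + 5 = 67
v5-v3-v6-v4-v9: 17 + 26 + 13 + 5 = 61
v5-v3-v4-v9: 17 + 17 + 5 = 39
The minimum is 39.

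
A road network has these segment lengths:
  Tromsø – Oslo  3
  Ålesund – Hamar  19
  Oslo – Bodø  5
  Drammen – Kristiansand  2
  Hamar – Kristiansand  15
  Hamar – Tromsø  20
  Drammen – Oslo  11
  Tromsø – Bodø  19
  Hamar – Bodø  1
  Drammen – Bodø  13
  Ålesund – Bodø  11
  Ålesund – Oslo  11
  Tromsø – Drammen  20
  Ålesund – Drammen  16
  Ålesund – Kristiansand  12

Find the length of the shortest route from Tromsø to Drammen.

Comparing a few candidate routes:
Tromsø -> Oslo -> Bodø -> Hamar -> Kristiansand -> Drammen: 3 + 5 + 1 + 15 + 2 = 26
Tromsø -> Drammen: 20
Tromsø -> Oslo -> Bodø -> Drammen: 3 + 5 + 13 = 21
Tromsø -> Oslo -> Ålesund -> Drammen: 3 + 11 + 16 = 30
Tromsø -> Oslo -> Ålesund -> Kristiansand -> Drammen: 3 + 11 + 12 + 2 = 28
Tromsø -> Oslo -> Drammen: 3 + 11 = 14
Shortest: 14.

14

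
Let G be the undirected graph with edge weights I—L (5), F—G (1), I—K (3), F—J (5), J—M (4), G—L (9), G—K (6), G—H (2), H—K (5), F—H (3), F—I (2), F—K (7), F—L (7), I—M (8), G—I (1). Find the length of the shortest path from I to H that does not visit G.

5

Comparing a few candidate routes:
I→K→F→H: 3 + 7 + 3 = 13
I→K→H: 3 + 5 = 8
I→F→H: 2 + 3 = 5
I→F→K→H: 2 + 7 + 5 = 14
Shortest: 5.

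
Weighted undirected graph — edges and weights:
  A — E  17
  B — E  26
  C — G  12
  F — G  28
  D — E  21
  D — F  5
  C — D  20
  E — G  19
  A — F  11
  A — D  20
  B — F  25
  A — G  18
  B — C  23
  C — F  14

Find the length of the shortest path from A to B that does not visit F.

43

Comparing a few candidate routes:
A -> G -> C -> B: 18 + 12 + 23 = 53
A -> E -> B: 17 + 26 = 43
A -> D -> C -> B: 20 + 20 + 23 = 63
A -> G -> E -> B: 18 + 19 + 26 = 63
A -> D -> E -> B: 20 + 21 + 26 = 67
Best route has total 43.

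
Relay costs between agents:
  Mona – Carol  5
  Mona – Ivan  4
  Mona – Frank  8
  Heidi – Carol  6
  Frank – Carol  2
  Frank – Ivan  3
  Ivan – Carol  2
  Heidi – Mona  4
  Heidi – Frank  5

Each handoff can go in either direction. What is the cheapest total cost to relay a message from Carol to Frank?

Some routes from Carol to Frank:
Carol - Frank: 2
Carol - Heidi - Frank: 6 + 5 = 11
Carol - Mona - Ivan - Frank: 5 + 4 + 3 = 12
Carol - Ivan - Mona - Frank: 2 + 4 + 8 = 14
Carol - Ivan - Frank: 2 + 3 = 5
Carol - Mona - Frank: 5 + 8 = 13
Best route has total 2.

2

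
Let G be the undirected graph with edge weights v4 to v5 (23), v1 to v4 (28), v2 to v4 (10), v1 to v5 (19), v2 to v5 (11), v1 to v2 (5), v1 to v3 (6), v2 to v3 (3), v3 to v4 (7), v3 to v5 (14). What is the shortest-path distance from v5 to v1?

Some routes from v5 to v1:
v5 -> v2 -> v1: 11 + 5 = 16
v5 -> v1: 19
v5 -> v2 -> v3 -> v1: 11 + 3 + 6 = 20
The minimum is 16.

16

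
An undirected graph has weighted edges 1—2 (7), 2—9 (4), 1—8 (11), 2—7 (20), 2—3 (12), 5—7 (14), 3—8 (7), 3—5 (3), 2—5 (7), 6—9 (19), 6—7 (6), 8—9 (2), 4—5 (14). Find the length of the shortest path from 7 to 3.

17

Checking several routes:
7 → 5 → 3: 14 + 3 = 17
7 → 5 → 2 → 9 → 8 → 3: 14 + 7 + 4 + 2 + 7 = 34
7 → 2 → 3: 20 + 12 = 32
7 → 2 → 5 → 3: 20 + 7 + 3 = 30
7 → 2 → 9 → 8 → 3: 20 + 4 + 2 + 7 = 33
7 → 5 → 2 → 3: 14 + 7 + 12 = 33
Shortest: 17.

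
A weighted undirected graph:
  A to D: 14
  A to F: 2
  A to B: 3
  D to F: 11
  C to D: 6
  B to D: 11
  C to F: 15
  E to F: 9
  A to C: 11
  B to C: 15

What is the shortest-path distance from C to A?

11

Comparing a few candidate routes:
C -> F -> A: 15 + 2 = 17
C -> B -> A: 15 + 3 = 18
C -> A: 11
Best route has total 11.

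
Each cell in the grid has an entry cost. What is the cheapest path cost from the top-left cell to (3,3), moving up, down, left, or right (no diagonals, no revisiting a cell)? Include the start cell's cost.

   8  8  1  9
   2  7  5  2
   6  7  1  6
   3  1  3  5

Cheapest: r0c0 → r1c0 → r2c0 → r3c0 → r3c1 → r3c2 → r3c3
  8 + 2 + 6 + 3 + 1 + 3 + 5 = 28

28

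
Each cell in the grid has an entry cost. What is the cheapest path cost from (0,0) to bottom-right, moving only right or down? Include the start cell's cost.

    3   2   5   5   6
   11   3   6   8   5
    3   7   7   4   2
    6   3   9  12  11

38

Take r0c0 r0c1 r1c1 r1c2 r2c2 r2c3 r2c4 r3c4 for a total of 3 + 2 + 3 + 6 + 7 + 4 + 2 + 11 = 38.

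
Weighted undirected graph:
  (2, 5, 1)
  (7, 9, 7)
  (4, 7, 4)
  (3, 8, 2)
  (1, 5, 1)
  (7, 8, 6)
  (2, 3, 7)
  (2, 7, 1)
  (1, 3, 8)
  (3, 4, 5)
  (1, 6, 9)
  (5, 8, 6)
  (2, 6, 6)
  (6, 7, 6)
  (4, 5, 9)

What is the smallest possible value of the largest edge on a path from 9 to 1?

Some routes from 9 to 1:
9 - 7 - 2 - 5 - 1: max(7, 1, 1, 1) = 7
9 - 7 - 6 - 2 - 3 - 8 - 5 - 1: max(7, 6, 6, 7, 2, 6, 1) = 7
9 - 7 - 2 - 3 - 8 - 5 - 1: max(7, 1, 7, 2, 6, 1) = 7
9 - 7 - 4 - 3 - 8 - 5 - 1: max(7, 4, 5, 2, 6, 1) = 7
9 - 7 - 4 - 3 - 2 - 5 - 1: max(7, 4, 5, 7, 1, 1) = 7
The minimum achievable maximum is 7.

7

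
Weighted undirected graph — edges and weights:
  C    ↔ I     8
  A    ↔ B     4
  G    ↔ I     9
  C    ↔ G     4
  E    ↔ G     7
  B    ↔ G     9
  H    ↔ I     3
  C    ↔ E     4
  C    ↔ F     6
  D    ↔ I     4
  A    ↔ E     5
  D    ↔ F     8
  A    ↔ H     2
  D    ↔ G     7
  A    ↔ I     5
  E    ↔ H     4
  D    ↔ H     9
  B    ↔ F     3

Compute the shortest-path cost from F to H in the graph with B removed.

14

Checking several routes:
F→C→E→H: 6 + 4 + 4 = 14
F→D→I→H: 8 + 4 + 3 = 15
F→C→I→H: 6 + 8 + 3 = 17
Best route has total 14.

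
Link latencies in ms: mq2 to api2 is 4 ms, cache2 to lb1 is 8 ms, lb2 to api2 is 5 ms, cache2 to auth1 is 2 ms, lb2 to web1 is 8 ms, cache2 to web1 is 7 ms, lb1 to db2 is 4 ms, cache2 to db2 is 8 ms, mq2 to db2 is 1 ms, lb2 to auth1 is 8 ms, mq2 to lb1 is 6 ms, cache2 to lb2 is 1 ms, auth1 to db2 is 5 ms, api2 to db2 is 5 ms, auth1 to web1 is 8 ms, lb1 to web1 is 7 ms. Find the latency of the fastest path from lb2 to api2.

Checking several routes:
lb2 → cache2 → db2 → mq2 → api2: 1 + 8 + 1 + 4 = 14
lb2 → api2: 5
lb2 → cache2 → db2 → api2: 1 + 8 + 5 = 14
lb2 → cache2 → auth1 → db2 → api2: 1 + 2 + 5 + 5 = 13
lb2 → cache2 → auth1 → db2 → mq2 → api2: 1 + 2 + 5 + 1 + 4 = 13
Shortest: 5 ms.

5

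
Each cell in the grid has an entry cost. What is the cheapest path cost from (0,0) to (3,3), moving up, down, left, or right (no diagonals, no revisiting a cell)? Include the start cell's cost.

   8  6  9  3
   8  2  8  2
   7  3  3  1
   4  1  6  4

27

Cheapest: [0,0] → [0,1] → [1,1] → [2,1] → [2,2] → [2,3] → [3,3]
  8 + 6 + 2 + 3 + 3 + 1 + 4 = 27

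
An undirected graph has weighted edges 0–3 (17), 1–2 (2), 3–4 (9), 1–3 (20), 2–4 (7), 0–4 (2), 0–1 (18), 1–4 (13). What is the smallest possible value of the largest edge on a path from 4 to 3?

9

Some routes from 4 to 3:
4-0-1-3: max(2, 18, 20) = 20
4-3: max(9) = 9
4-0-3: max(2, 17) = 17
4-2-1-0-3: max(7, 2, 18, 17) = 18
4-1-0-3: max(13, 18, 17) = 18
The minimum achievable maximum is 9.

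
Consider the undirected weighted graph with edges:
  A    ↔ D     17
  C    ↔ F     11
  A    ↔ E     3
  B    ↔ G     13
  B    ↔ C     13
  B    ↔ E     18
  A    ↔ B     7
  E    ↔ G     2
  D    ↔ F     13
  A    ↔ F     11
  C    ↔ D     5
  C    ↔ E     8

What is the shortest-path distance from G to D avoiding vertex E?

31

A few of the G→D routes:
G-B-C-D: 13 + 13 + 5 = 31
G-B-A-F-D: 13 + 7 + 11 + 13 = 44
G-B-A-D: 13 + 7 + 17 = 37
The minimum is 31.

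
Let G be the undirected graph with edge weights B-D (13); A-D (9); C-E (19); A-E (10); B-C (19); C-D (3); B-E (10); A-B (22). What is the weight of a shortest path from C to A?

12

Checking several routes:
C→D→B→E→A: 3 + 13 + 10 + 10 = 36
C→D→A: 3 + 9 = 12
C→E→A: 19 + 10 = 29
Best route has total 12.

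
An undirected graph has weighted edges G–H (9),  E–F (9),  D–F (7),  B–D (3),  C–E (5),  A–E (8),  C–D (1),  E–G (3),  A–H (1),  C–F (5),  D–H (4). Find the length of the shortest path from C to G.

Comparing a few candidate routes:
C-E-G: 5 + 3 = 8
C-D-H-G: 1 + 4 + 9 = 14
C-F-E-G: 5 + 9 + 3 = 17
Shortest: 8.

8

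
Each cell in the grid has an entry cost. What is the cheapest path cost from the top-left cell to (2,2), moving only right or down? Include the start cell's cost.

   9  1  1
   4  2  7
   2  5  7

Cheapest: (0,0) -> (0,1) -> (1,1) -> (2,1) -> (2,2)
  9 + 1 + 2 + 5 + 7 = 24

24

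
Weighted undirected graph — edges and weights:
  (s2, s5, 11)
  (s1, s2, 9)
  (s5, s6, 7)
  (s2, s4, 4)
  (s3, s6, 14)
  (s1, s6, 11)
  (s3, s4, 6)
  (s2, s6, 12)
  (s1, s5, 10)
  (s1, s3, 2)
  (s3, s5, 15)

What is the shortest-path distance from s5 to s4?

Comparing a few candidate routes:
s5→s1→s2→s4: 10 + 9 + 4 = 23
s5→s2→s4: 11 + 4 = 15
s5→s6→s1→s3→s4: 7 + 11 + 2 + 6 = 26
s5→s1→s3→s4: 10 + 2 + 6 = 18
s5→s3→s4: 15 + 6 = 21
s5→s6→s2→s4: 7 + 12 + 4 = 23
Best route has total 15.

15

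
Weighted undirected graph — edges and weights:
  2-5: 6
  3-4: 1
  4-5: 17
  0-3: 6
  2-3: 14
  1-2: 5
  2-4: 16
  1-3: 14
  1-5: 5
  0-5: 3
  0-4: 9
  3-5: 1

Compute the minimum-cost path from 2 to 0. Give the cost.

Some routes from 2 to 0:
2-5-0: 6 + 3 = 9
2-5-3-4-0: 6 + 1 + 1 + 9 = 17
2-1-5-3-0: 5 + 5 + 1 + 6 = 17
2-1-5-0: 5 + 5 + 3 = 13
2-5-3-0: 6 + 1 + 6 = 13
Best route has total 9.

9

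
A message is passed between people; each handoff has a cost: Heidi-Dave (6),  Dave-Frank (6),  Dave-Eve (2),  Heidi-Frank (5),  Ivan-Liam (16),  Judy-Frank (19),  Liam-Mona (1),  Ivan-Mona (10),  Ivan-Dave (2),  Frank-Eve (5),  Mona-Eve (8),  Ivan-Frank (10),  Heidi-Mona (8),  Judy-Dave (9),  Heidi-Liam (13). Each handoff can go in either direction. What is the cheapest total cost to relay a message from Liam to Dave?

11

Some routes from Liam to Dave:
Liam -> Mona -> Heidi -> Dave: 1 + 8 + 6 = 15
Liam -> Mona -> Eve -> Dave: 1 + 8 + 2 = 11
Liam -> Mona -> Ivan -> Dave: 1 + 10 + 2 = 13
The minimum is 11.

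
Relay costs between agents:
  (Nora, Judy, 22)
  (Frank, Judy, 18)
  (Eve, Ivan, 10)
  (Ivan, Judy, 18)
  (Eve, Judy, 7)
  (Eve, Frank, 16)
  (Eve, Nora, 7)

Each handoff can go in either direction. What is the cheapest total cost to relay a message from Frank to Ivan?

Candidate routes:
Frank→Judy→Nora→Eve→Ivan: 18 + 22 + 7 + 10 = 57
Frank→Judy→Eve→Ivan: 18 + 7 + 10 = 35
Frank→Eve→Judy→Ivan: 16 + 7 + 18 = 41
Frank→Eve→Nora→Judy→Ivan: 16 + 7 + 22 + 18 = 63
Frank→Judy→Ivan: 18 + 18 = 36
Frank→Eve→Ivan: 16 + 10 = 26
Shortest: 26.

26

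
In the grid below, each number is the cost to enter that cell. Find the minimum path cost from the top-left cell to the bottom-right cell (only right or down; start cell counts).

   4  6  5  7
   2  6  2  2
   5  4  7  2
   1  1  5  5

One optimal route is r0c0 -> r1c0 -> r1c1 -> r1c2 -> r1c3 -> r2c3 -> r3c3.
Its cost is 4 + 2 + 6 + 2 + 2 + 2 + 5 = 23.
(Top row then right column would cost 31.)

23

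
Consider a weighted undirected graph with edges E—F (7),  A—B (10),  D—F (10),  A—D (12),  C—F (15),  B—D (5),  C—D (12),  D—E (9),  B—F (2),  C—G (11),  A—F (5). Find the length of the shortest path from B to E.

9

Comparing a few candidate routes:
B → F → E: 2 + 7 = 9
B → D → F → E: 5 + 10 + 7 = 22
B → D → E: 5 + 9 = 14
B → F → D → E: 2 + 10 + 9 = 21
The minimum is 9.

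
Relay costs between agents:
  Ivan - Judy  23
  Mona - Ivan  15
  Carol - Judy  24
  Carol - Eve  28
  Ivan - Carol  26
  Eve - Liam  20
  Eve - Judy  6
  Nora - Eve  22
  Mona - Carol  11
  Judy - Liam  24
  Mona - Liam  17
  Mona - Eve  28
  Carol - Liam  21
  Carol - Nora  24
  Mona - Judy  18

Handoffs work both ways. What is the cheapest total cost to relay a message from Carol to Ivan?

26

Comparing a few candidate routes:
Carol→Judy→Ivan: 24 + 23 = 47
Carol→Mona→Judy→Ivan: 11 + 18 + 23 = 52
Carol→Eve→Judy→Ivan: 28 + 6 + 23 = 57
Carol→Ivan: 26
Carol→Liam→Mona→Ivan: 21 + 17 + 15 = 53
Carol→Mona→Ivan: 11 + 15 = 26
The minimum is 26.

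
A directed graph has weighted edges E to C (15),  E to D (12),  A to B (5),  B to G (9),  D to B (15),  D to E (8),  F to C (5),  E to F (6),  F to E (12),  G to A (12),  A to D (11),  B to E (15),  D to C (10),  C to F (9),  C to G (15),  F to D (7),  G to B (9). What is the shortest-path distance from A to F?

Comparing a few candidate routes:
A - D - E - C - F: 11 + 8 + 15 + 9 = 43
A - D - E - F: 11 + 8 + 6 = 25
A - D - B - E - F: 11 + 15 + 15 + 6 = 47
A - B - E - F: 5 + 15 + 6 = 26
A - D - C - F: 11 + 10 + 9 = 30
A - B - E - C - F: 5 + 15 + 15 + 9 = 44
Shortest: 25.

25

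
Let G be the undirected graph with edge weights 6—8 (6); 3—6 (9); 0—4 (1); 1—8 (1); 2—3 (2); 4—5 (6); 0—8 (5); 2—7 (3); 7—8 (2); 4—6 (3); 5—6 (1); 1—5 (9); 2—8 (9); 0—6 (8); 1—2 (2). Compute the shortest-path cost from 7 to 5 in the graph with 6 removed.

12

Some routes from 7 to 5 avoiding 6:
7→2→1→5: 3 + 2 + 9 = 14
7→8→0→4→5: 2 + 5 + 1 + 6 = 14
7→8→1→5: 2 + 1 + 9 = 12
Best route has total 12.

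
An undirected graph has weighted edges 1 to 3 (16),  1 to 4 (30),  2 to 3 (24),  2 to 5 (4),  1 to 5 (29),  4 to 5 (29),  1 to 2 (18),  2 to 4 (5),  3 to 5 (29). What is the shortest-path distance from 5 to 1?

22

A few of the 5→1 routes:
5 → 3 → 1: 29 + 16 = 45
5 → 2 → 3 → 1: 4 + 24 + 16 = 44
5 → 2 → 4 → 1: 4 + 5 + 30 = 39
5 → 2 → 1: 4 + 18 = 22
5 → 1: 29
Shortest: 22.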